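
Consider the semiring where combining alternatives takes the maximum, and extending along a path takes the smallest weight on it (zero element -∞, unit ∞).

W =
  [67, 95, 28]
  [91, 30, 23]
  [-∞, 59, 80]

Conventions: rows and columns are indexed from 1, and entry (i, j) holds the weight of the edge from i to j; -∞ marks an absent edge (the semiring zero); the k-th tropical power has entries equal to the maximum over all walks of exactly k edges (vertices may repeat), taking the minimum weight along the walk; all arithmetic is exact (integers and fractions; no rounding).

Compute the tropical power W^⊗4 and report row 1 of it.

W^⊗2:
  [91, 67, 28]
  [67, 91, 28]
  [59, 59, 80]
W^⊗3:
  [67, 91, 28]
  [91, 67, 28]
  [59, 59, 80]
W^⊗4:
  [91, 67, 28]
  [67, 91, 28]
  [59, 59, 80]
Answer: row 1 of W^⊗4 = [91, 67, 28]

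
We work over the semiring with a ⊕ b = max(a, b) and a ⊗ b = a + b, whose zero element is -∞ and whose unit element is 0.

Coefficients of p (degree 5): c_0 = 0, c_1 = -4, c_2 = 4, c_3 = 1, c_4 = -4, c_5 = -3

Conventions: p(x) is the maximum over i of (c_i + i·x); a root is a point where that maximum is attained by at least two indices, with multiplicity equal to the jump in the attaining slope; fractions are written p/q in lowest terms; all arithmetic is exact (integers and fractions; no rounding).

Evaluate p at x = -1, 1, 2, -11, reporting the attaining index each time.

p(-1) = max(0+0·(-1)=0, -4+1·(-1)=-5, 4+2·(-1)=2, 1+3·(-1)=-2, -4+4·(-1)=-8, -3+5·(-1)=-8) = 2 (attained by i=2)
p(1) = max(0+0·1=0, -4+1·1=-3, 4+2·1=6, 1+3·1=4, -4+4·1=0, -3+5·1=2) = 6 (attained by i=2)
p(2) = max(0+0·2=0, -4+1·2=-2, 4+2·2=8, 1+3·2=7, -4+4·2=4, -3+5·2=7) = 8 (attained by i=2)
p(-11) = max(0+0·(-11)=0, -4+1·(-11)=-15, 4+2·(-11)=-18, 1+3·(-11)=-32, -4+4·(-11)=-48, -3+5·(-11)=-58) = 0 (attained by i=0)
Answer: p(-1) = 2; p(1) = 6; p(2) = 8; p(-11) = 0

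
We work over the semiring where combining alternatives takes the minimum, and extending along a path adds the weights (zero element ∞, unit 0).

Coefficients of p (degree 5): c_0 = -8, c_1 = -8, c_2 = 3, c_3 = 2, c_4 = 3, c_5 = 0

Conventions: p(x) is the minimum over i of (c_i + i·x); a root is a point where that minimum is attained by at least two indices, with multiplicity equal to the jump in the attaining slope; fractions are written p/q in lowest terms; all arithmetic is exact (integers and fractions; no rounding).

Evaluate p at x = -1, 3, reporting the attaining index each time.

p(-1) = min(-8+0·(-1)=-8, -8+1·(-1)=-9, 3+2·(-1)=1, 2+3·(-1)=-1, 3+4·(-1)=-1, 0+5·(-1)=-5) = -9 (attained by i=1)
p(3) = min(-8+0·3=-8, -8+1·3=-5, 3+2·3=9, 2+3·3=11, 3+4·3=15, 0+5·3=15) = -8 (attained by i=0)
Answer: p(-1) = -9; p(3) = -8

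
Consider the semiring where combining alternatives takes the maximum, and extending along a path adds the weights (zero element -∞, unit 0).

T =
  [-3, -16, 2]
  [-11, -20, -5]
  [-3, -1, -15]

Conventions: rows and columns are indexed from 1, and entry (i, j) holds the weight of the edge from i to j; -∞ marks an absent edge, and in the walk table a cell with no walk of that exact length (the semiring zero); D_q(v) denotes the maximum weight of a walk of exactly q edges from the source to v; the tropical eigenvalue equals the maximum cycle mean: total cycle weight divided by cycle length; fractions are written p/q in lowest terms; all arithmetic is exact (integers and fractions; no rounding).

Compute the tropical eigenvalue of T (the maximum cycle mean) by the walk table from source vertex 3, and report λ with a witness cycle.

q=0: [-∞, -∞, 0]
q=1: [-3, -1, -15]
q=2: [-6, -16, -1]
q=3: [-4, -2, -4]
Optimal cycle mean attained by: cycle 1->3->1, total 2 + (-3), length 2.
Answer: λ = -1/2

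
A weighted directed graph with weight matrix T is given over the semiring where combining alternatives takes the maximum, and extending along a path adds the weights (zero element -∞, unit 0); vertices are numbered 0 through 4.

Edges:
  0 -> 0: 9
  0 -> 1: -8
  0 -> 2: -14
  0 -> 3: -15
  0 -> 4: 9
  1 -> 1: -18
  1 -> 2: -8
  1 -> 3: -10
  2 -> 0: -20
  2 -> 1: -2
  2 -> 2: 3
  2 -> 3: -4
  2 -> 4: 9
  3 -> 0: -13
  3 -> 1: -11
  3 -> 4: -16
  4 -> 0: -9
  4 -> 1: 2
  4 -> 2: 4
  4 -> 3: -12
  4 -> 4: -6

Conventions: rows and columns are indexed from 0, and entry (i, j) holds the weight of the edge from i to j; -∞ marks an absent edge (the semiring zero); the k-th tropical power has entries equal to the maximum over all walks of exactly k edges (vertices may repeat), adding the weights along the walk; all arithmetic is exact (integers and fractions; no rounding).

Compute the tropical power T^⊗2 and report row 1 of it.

T^⊗2:
  [18, 11, 13, -3, 18]
  [-23, -10, -5, -12, 1]
  [0, 11, 13, -1, 12]
  [-4, -14, -12, -21, -4]
  [0, 2, 7, 0, 13]
Answer: row 1 of T^⊗2 = [-23, -10, -5, -12, 1]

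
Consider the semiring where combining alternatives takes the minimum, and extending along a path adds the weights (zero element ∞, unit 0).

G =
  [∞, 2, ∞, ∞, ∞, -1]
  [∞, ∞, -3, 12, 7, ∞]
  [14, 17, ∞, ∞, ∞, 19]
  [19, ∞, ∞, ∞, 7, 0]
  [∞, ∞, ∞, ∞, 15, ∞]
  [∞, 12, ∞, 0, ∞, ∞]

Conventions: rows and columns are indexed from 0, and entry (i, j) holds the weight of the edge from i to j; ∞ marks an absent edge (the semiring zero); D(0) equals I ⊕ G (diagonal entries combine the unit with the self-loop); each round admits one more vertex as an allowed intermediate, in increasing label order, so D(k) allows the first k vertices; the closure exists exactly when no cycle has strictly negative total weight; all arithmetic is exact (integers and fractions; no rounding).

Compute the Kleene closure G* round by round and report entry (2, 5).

D(0):
  [0, 2, ∞, ∞, ∞, -1]
  [∞, 0, -3, 12, 7, ∞]
  [14, 17, 0, ∞, ∞, 19]
  [19, ∞, ∞, 0, 7, 0]
  [∞, ∞, ∞, ∞, 0, ∞]
  [∞, 12, ∞, 0, ∞, 0]
D(1):
  [0, 2, ∞, ∞, ∞, -1]
  [∞, 0, -3, 12, 7, ∞]
  [14, 16, 0, ∞, ∞, 13]
  [19, 21, ∞, 0, 7, 0]
  [∞, ∞, ∞, ∞, 0, ∞]
  [∞, 12, ∞, 0, ∞, 0]
D(2):
  [0, 2, -1, 14, 9, -1]
  [∞, 0, -3, 12, 7, ∞]
  [14, 16, 0, 28, 23, 13]
  [19, 21, 18, 0, 7, 0]
  [∞, ∞, ∞, ∞, 0, ∞]
  [∞, 12, 9, 0, 19, 0]
D(3):
  [0, 2, -1, 14, 9, -1]
  [11, 0, -3, 12, 7, 10]
  [14, 16, 0, 28, 23, 13]
  [19, 21, 18, 0, 7, 0]
  [∞, ∞, ∞, ∞, 0, ∞]
  [23, 12, 9, 0, 19, 0]
D(4):
  [0, 2, -1, 14, 9, -1]
  [11, 0, -3, 12, 7, 10]
  [14, 16, 0, 28, 23, 13]
  [19, 21, 18, 0, 7, 0]
  [∞, ∞, ∞, ∞, 0, ∞]
  [19, 12, 9, 0, 7, 0]
D(5):
  [0, 2, -1, 14, 9, -1]
  [11, 0, -3, 12, 7, 10]
  [14, 16, 0, 28, 23, 13]
  [19, 21, 18, 0, 7, 0]
  [∞, ∞, ∞, ∞, 0, ∞]
  [19, 12, 9, 0, 7, 0]
D(6):
  [0, 2, -1, -1, 6, -1]
  [11, 0, -3, 10, 7, 10]
  [14, 16, 0, 13, 20, 13]
  [19, 12, 9, 0, 7, 0]
  [∞, ∞, ∞, ∞, 0, ∞]
  [19, 12, 9, 0, 7, 0]
Answer: G*[2][5] = 13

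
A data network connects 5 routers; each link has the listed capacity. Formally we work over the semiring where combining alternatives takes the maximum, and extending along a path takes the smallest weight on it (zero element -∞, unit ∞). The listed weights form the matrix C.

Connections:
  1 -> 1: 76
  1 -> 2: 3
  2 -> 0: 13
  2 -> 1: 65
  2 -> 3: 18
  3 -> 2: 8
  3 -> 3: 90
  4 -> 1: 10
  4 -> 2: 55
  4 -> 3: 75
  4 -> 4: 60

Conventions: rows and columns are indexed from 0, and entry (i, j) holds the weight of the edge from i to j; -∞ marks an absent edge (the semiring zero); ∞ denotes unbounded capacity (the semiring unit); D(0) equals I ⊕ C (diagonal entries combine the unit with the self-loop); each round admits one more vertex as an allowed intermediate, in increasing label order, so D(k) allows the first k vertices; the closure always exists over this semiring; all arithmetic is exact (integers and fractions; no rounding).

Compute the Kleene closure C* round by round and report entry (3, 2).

D(0):
  [∞, -∞, -∞, -∞, -∞]
  [-∞, ∞, 3, -∞, -∞]
  [13, 65, ∞, 18, -∞]
  [-∞, -∞, 8, ∞, -∞]
  [-∞, 10, 55, 75, ∞]
D(1):
  [∞, -∞, -∞, -∞, -∞]
  [-∞, ∞, 3, -∞, -∞]
  [13, 65, ∞, 18, -∞]
  [-∞, -∞, 8, ∞, -∞]
  [-∞, 10, 55, 75, ∞]
D(2):
  [∞, -∞, -∞, -∞, -∞]
  [-∞, ∞, 3, -∞, -∞]
  [13, 65, ∞, 18, -∞]
  [-∞, -∞, 8, ∞, -∞]
  [-∞, 10, 55, 75, ∞]
D(3):
  [∞, -∞, -∞, -∞, -∞]
  [3, ∞, 3, 3, -∞]
  [13, 65, ∞, 18, -∞]
  [8, 8, 8, ∞, -∞]
  [13, 55, 55, 75, ∞]
D(4):
  [∞, -∞, -∞, -∞, -∞]
  [3, ∞, 3, 3, -∞]
  [13, 65, ∞, 18, -∞]
  [8, 8, 8, ∞, -∞]
  [13, 55, 55, 75, ∞]
D(5):
  [∞, -∞, -∞, -∞, -∞]
  [3, ∞, 3, 3, -∞]
  [13, 65, ∞, 18, -∞]
  [8, 8, 8, ∞, -∞]
  [13, 55, 55, 75, ∞]
Answer: C*[3][2] = 8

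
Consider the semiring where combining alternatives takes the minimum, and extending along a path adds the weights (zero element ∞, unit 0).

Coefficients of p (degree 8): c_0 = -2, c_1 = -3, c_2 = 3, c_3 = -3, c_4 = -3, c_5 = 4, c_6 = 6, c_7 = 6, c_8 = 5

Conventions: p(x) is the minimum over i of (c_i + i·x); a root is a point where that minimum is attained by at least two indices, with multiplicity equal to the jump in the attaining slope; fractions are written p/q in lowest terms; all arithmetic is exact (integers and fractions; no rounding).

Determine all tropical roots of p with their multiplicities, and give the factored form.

hull edge (i=0, c=-2) to (i=1, c=-3): slope -1, span 1
hull edge (i=1, c=-3) to (i=4, c=-3): slope 0, span 3
hull edge (i=4, c=-3) to (i=8, c=5): slope 2, span 4
Factored form: p(x) = 5 ⊗ (x ⊕ (-2)) ⊗ (x ⊕ (-2)) ⊗ (x ⊕ (-2)) ⊗ (x ⊕ (-2)) ⊗ (x ⊕ 0) ⊗ (x ⊕ 0) ⊗ (x ⊕ 0) ⊗ (x ⊕ 1)
Answer: roots = -2 (mult 4), 0 (mult 3), 1 (mult 1)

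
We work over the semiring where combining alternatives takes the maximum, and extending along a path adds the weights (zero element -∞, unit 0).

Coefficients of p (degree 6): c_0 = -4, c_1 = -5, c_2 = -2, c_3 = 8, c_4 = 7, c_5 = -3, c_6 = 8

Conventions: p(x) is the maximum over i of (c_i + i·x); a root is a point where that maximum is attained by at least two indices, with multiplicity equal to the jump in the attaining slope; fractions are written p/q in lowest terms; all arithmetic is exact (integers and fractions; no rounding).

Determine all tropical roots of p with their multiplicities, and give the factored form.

hull edge (i=0, c=-4) to (i=3, c=8): slope 4, span 3
hull edge (i=3, c=8) to (i=6, c=8): slope 0, span 3
Factored form: p(x) = 8 ⊗ (x ⊕ (-4)) ⊗ (x ⊕ (-4)) ⊗ (x ⊕ (-4)) ⊗ (x ⊕ 0) ⊗ (x ⊕ 0) ⊗ (x ⊕ 0)
Answer: roots = -4 (mult 3), 0 (mult 3)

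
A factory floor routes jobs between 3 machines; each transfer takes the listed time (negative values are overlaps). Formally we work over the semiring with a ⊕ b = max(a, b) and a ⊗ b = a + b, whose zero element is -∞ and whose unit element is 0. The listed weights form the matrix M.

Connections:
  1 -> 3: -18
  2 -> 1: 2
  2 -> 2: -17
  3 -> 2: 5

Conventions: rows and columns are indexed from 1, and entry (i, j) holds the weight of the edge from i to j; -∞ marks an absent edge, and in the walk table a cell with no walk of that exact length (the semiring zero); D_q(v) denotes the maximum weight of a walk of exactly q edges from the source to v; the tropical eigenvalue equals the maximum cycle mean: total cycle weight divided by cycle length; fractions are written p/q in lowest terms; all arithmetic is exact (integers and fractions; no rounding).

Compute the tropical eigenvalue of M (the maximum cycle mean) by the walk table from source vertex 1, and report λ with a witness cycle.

q=0: [0, -∞, -∞]
q=1: [-∞, -∞, -18]
q=2: [-∞, -13, -∞]
q=3: [-11, -30, -∞]
Optimal cycle mean attained by: cycle 1->3->2->1, total (-18) + 5 + 2, length 3.
Answer: λ = -11/3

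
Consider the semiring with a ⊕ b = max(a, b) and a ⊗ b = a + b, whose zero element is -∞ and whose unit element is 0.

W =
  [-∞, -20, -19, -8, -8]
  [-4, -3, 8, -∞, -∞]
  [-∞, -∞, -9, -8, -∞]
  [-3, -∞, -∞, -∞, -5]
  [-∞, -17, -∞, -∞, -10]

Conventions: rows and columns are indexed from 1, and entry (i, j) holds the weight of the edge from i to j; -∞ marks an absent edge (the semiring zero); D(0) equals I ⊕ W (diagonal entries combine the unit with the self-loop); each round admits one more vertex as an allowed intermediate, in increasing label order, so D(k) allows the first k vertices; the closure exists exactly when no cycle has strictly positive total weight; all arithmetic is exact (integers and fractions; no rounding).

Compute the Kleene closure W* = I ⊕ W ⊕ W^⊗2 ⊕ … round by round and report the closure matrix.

D(0):
  [0, -20, -19, -8, -8]
  [-4, 0, 8, -∞, -∞]
  [-∞, -∞, 0, -8, -∞]
  [-3, -∞, -∞, 0, -5]
  [-∞, -17, -∞, -∞, 0]
D(1):
  [0, -20, -19, -8, -8]
  [-4, 0, 8, -12, -12]
  [-∞, -∞, 0, -8, -∞]
  [-3, -23, -22, 0, -5]
  [-∞, -17, -∞, -∞, 0]
D(2):
  [0, -20, -12, -8, -8]
  [-4, 0, 8, -12, -12]
  [-∞, -∞, 0, -8, -∞]
  [-3, -23, -15, 0, -5]
  [-21, -17, -9, -29, 0]
D(3):
  [0, -20, -12, -8, -8]
  [-4, 0, 8, 0, -12]
  [-∞, -∞, 0, -8, -∞]
  [-3, -23, -15, 0, -5]
  [-21, -17, -9, -17, 0]
D(4):
  [0, -20, -12, -8, -8]
  [-3, 0, 8, 0, -5]
  [-11, -31, 0, -8, -13]
  [-3, -23, -15, 0, -5]
  [-20, -17, -9, -17, 0]
D(5):
  [0, -20, -12, -8, -8]
  [-3, 0, 8, 0, -5]
  [-11, -30, 0, -8, -13]
  [-3, -22, -14, 0, -5]
  [-20, -17, -9, -17, 0]
Answer: W* = [[0, -20, -12, -8, -8], [-3, 0, 8, 0, -5], [-11, -30, 0, -8, -13], [-3, -22, -14, 0, -5], [-20, -17, -9, -17, 0]]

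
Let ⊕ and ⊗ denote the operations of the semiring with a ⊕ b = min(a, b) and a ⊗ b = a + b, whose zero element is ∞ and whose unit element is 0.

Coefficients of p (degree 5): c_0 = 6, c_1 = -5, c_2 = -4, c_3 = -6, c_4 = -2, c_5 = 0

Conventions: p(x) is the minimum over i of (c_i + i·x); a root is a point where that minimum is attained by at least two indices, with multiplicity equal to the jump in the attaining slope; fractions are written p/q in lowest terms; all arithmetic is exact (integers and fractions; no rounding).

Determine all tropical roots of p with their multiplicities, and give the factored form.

hull edge (i=0, c=6) to (i=1, c=-5): slope -11, span 1
hull edge (i=1, c=-5) to (i=3, c=-6): slope -1/2, span 2
hull edge (i=3, c=-6) to (i=5, c=0): slope 3, span 2
Factored form: p(x) = 0 ⊗ (x ⊕ (-3)) ⊗ (x ⊕ (-3)) ⊗ (x ⊕ 1/2) ⊗ (x ⊕ 1/2) ⊗ (x ⊕ 11)
Answer: roots = -3 (mult 2), 1/2 (mult 2), 11 (mult 1)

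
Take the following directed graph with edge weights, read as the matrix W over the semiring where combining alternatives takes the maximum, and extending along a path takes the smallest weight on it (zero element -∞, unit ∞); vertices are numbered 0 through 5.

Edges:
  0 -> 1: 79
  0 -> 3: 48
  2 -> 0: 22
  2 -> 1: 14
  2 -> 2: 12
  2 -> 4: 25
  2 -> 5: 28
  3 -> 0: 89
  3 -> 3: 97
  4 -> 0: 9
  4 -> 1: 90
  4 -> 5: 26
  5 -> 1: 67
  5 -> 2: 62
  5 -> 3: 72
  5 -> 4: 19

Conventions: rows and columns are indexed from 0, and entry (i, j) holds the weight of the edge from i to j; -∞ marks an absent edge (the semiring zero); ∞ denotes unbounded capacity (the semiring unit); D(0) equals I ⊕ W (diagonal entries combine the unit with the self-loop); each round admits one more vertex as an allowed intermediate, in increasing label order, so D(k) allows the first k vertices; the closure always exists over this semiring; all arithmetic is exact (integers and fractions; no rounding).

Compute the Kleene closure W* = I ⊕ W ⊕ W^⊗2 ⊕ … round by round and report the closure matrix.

D(0):
  [∞, 79, -∞, 48, -∞, -∞]
  [-∞, ∞, -∞, -∞, -∞, -∞]
  [22, 14, ∞, -∞, 25, 28]
  [89, -∞, -∞, ∞, -∞, -∞]
  [9, 90, -∞, -∞, ∞, 26]
  [-∞, 67, 62, 72, 19, ∞]
D(1):
  [∞, 79, -∞, 48, -∞, -∞]
  [-∞, ∞, -∞, -∞, -∞, -∞]
  [22, 22, ∞, 22, 25, 28]
  [89, 79, -∞, ∞, -∞, -∞]
  [9, 90, -∞, 9, ∞, 26]
  [-∞, 67, 62, 72, 19, ∞]
D(2):
  [∞, 79, -∞, 48, -∞, -∞]
  [-∞, ∞, -∞, -∞, -∞, -∞]
  [22, 22, ∞, 22, 25, 28]
  [89, 79, -∞, ∞, -∞, -∞]
  [9, 90, -∞, 9, ∞, 26]
  [-∞, 67, 62, 72, 19, ∞]
D(3):
  [∞, 79, -∞, 48, -∞, -∞]
  [-∞, ∞, -∞, -∞, -∞, -∞]
  [22, 22, ∞, 22, 25, 28]
  [89, 79, -∞, ∞, -∞, -∞]
  [9, 90, -∞, 9, ∞, 26]
  [22, 67, 62, 72, 25, ∞]
D(4):
  [∞, 79, -∞, 48, -∞, -∞]
  [-∞, ∞, -∞, -∞, -∞, -∞]
  [22, 22, ∞, 22, 25, 28]
  [89, 79, -∞, ∞, -∞, -∞]
  [9, 90, -∞, 9, ∞, 26]
  [72, 72, 62, 72, 25, ∞]
D(5):
  [∞, 79, -∞, 48, -∞, -∞]
  [-∞, ∞, -∞, -∞, -∞, -∞]
  [22, 25, ∞, 22, 25, 28]
  [89, 79, -∞, ∞, -∞, -∞]
  [9, 90, -∞, 9, ∞, 26]
  [72, 72, 62, 72, 25, ∞]
D(6):
  [∞, 79, -∞, 48, -∞, -∞]
  [-∞, ∞, -∞, -∞, -∞, -∞]
  [28, 28, ∞, 28, 25, 28]
  [89, 79, -∞, ∞, -∞, -∞]
  [26, 90, 26, 26, ∞, 26]
  [72, 72, 62, 72, 25, ∞]
Answer: W* = [[∞, 79, -∞, 48, -∞, -∞], [-∞, ∞, -∞, -∞, -∞, -∞], [28, 28, ∞, 28, 25, 28], [89, 79, -∞, ∞, -∞, -∞], [26, 90, 26, 26, ∞, 26], [72, 72, 62, 72, 25, ∞]]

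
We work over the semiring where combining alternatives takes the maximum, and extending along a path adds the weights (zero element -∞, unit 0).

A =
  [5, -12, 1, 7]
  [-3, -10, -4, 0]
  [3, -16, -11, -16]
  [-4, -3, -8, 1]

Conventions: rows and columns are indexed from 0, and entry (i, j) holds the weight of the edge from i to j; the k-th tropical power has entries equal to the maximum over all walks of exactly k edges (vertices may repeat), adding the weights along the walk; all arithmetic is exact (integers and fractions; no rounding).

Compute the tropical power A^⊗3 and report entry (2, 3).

A^⊗2:
  [10, 4, 6, 12]
  [2, -3, -2, 4]
  [8, -9, 4, 10]
  [1, -2, -3, 3]
A^⊗3:
  [15, 9, 11, 17]
  [7, 1, 3, 9]
  [13, 7, 9, 15]
  [6, 0, 2, 8]
Key observation: the optimum is the walk 2->0->0->3, with weight 3 + 5 + 7 = 15.
Optimal value attained by: walk 2->0->0->3.
Answer: (A^⊗3)[2][3] = 15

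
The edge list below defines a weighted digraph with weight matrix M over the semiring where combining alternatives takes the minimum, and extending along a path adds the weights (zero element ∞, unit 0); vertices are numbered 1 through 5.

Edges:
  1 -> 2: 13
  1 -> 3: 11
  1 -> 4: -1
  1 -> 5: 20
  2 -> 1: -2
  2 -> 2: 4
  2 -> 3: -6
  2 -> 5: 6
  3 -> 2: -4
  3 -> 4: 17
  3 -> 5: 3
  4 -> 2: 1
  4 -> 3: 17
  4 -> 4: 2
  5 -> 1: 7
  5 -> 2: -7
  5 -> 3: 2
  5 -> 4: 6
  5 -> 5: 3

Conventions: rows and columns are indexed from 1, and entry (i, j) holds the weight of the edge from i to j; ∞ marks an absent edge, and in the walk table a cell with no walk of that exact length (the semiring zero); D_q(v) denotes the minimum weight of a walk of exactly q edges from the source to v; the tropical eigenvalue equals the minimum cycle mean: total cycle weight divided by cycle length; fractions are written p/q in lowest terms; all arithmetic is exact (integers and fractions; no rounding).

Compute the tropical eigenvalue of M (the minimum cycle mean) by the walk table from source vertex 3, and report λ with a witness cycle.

q=0: [∞, ∞, 0, ∞, ∞]
q=1: [∞, -4, ∞, 17, 3]
q=2: [-6, -4, -10, 9, 2]
q=3: [-6, -14, -10, -7, -7]
q=4: [-16, -14, -20, -7, -8]
q=5: [-16, -24, -20, -17, -17]
Optimal cycle mean attained by: cycle 2->3->2, total (-6) + (-4), length 2.
Answer: λ = -5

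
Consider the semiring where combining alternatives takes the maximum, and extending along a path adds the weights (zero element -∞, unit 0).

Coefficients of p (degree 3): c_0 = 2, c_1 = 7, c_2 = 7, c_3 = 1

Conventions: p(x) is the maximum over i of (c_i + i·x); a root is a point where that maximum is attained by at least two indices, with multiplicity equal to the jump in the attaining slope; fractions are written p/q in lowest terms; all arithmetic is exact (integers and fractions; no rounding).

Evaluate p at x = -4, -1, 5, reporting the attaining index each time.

p(-4) = max(2+0·(-4)=2, 7+1·(-4)=3, 7+2·(-4)=-1, 1+3·(-4)=-11) = 3 (attained by i=1)
p(-1) = max(2+0·(-1)=2, 7+1·(-1)=6, 7+2·(-1)=5, 1+3·(-1)=-2) = 6 (attained by i=1)
p(5) = max(2+0·5=2, 7+1·5=12, 7+2·5=17, 1+3·5=16) = 17 (attained by i=2)
Answer: p(-4) = 3; p(-1) = 6; p(5) = 17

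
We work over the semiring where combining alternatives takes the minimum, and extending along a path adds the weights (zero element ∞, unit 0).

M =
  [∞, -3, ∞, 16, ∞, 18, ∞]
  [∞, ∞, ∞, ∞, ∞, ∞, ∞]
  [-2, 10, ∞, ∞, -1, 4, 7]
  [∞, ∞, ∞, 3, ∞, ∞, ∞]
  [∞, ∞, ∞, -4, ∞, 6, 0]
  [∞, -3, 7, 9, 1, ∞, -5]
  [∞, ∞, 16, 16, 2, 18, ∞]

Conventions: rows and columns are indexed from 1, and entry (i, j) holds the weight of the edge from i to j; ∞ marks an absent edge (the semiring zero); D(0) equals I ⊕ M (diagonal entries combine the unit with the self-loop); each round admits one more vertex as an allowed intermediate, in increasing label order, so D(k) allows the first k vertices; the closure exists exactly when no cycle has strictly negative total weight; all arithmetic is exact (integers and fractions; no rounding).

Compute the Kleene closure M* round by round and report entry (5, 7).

D(0):
  [0, -3, ∞, 16, ∞, 18, ∞]
  [∞, 0, ∞, ∞, ∞, ∞, ∞]
  [-2, 10, 0, ∞, -1, 4, 7]
  [∞, ∞, ∞, 0, ∞, ∞, ∞]
  [∞, ∞, ∞, -4, 0, 6, 0]
  [∞, -3, 7, 9, 1, 0, -5]
  [∞, ∞, 16, 16, 2, 18, 0]
D(1):
  [0, -3, ∞, 16, ∞, 18, ∞]
  [∞, 0, ∞, ∞, ∞, ∞, ∞]
  [-2, -5, 0, 14, -1, 4, 7]
  [∞, ∞, ∞, 0, ∞, ∞, ∞]
  [∞, ∞, ∞, -4, 0, 6, 0]
  [∞, -3, 7, 9, 1, 0, -5]
  [∞, ∞, 16, 16, 2, 18, 0]
D(2):
  [0, -3, ∞, 16, ∞, 18, ∞]
  [∞, 0, ∞, ∞, ∞, ∞, ∞]
  [-2, -5, 0, 14, -1, 4, 7]
  [∞, ∞, ∞, 0, ∞, ∞, ∞]
  [∞, ∞, ∞, -4, 0, 6, 0]
  [∞, -3, 7, 9, 1, 0, -5]
  [∞, ∞, 16, 16, 2, 18, 0]
D(3):
  [0, -3, ∞, 16, ∞, 18, ∞]
  [∞, 0, ∞, ∞, ∞, ∞, ∞]
  [-2, -5, 0, 14, -1, 4, 7]
  [∞, ∞, ∞, 0, ∞, ∞, ∞]
  [∞, ∞, ∞, -4, 0, 6, 0]
  [5, -3, 7, 9, 1, 0, -5]
  [14, 11, 16, 16, 2, 18, 0]
D(4):
  [0, -3, ∞, 16, ∞, 18, ∞]
  [∞, 0, ∞, ∞, ∞, ∞, ∞]
  [-2, -5, 0, 14, -1, 4, 7]
  [∞, ∞, ∞, 0, ∞, ∞, ∞]
  [∞, ∞, ∞, -4, 0, 6, 0]
  [5, -3, 7, 9, 1, 0, -5]
  [14, 11, 16, 16, 2, 18, 0]
D(5):
  [0, -3, ∞, 16, ∞, 18, ∞]
  [∞, 0, ∞, ∞, ∞, ∞, ∞]
  [-2, -5, 0, -5, -1, 4, -1]
  [∞, ∞, ∞, 0, ∞, ∞, ∞]
  [∞, ∞, ∞, -4, 0, 6, 0]
  [5, -3, 7, -3, 1, 0, -5]
  [14, 11, 16, -2, 2, 8, 0]
D(6):
  [0, -3, 25, 15, 19, 18, 13]
  [∞, 0, ∞, ∞, ∞, ∞, ∞]
  [-2, -5, 0, -5, -1, 4, -1]
  [∞, ∞, ∞, 0, ∞, ∞, ∞]
  [11, 3, 13, -4, 0, 6, 0]
  [5, -3, 7, -3, 1, 0, -5]
  [13, 5, 15, -2, 2, 8, 0]
D(7):
  [0, -3, 25, 11, 15, 18, 13]
  [∞, 0, ∞, ∞, ∞, ∞, ∞]
  [-2, -5, 0, -5, -1, 4, -1]
  [∞, ∞, ∞, 0, ∞, ∞, ∞]
  [11, 3, 13, -4, 0, 6, 0]
  [5, -3, 7, -7, -3, 0, -5]
  [13, 5, 15, -2, 2, 8, 0]
Answer: M*[5][7] = 0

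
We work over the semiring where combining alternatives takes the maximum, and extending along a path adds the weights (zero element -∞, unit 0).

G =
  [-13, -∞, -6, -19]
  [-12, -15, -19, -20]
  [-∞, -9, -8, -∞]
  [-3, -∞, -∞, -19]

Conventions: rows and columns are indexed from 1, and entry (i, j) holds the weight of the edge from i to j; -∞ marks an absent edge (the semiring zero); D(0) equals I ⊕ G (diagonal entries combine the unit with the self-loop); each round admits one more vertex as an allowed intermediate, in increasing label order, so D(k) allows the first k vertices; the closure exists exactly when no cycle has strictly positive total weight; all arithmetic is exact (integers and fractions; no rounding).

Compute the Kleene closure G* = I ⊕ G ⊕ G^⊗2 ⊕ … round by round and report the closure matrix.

D(0):
  [0, -∞, -6, -19]
  [-12, 0, -19, -20]
  [-∞, -9, 0, -∞]
  [-3, -∞, -∞, 0]
D(1):
  [0, -∞, -6, -19]
  [-12, 0, -18, -20]
  [-∞, -9, 0, -∞]
  [-3, -∞, -9, 0]
D(2):
  [0, -∞, -6, -19]
  [-12, 0, -18, -20]
  [-21, -9, 0, -29]
  [-3, -∞, -9, 0]
D(3):
  [0, -15, -6, -19]
  [-12, 0, -18, -20]
  [-21, -9, 0, -29]
  [-3, -18, -9, 0]
D(4):
  [0, -15, -6, -19]
  [-12, 0, -18, -20]
  [-21, -9, 0, -29]
  [-3, -18, -9, 0]
Answer: G* = [[0, -15, -6, -19], [-12, 0, -18, -20], [-21, -9, 0, -29], [-3, -18, -9, 0]]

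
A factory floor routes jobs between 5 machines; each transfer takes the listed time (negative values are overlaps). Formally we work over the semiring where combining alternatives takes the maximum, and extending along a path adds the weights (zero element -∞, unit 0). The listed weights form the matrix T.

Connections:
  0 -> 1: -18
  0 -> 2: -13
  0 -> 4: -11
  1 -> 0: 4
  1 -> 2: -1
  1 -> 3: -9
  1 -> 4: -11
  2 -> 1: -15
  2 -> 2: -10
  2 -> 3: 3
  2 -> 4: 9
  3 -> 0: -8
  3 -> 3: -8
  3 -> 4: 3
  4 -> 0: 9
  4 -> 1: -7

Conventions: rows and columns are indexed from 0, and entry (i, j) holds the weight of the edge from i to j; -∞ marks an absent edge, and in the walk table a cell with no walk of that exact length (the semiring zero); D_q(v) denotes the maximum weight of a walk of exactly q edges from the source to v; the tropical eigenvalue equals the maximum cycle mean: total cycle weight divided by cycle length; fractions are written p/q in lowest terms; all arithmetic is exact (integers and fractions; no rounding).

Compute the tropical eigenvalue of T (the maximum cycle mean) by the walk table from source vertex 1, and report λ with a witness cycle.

q=0: [-∞, 0, -∞, -∞, -∞]
q=1: [4, -∞, -1, -9, -11]
q=2: [-2, -14, -9, 2, 8]
q=3: [17, 1, -15, -6, 5]
q=4: [14, -1, 4, -8, 6]
q=5: [15, -1, 1, 7, 13]
Optimal cycle mean attained by: cycle 0->2->4->0, total (-13) + 9 + 9, length 3.
Answer: λ = 5/3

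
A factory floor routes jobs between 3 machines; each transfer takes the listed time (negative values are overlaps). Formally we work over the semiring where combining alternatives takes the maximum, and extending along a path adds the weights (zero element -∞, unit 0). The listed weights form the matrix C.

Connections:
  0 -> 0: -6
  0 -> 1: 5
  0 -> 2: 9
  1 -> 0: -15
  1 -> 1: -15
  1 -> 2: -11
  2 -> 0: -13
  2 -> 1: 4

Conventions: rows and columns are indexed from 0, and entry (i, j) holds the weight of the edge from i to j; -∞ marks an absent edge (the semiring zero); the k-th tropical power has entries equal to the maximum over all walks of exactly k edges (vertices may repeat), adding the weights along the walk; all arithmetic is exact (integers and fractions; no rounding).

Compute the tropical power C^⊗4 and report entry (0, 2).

C^⊗2:
  [-4, 13, 3]
  [-21, -7, -6]
  [-11, -8, -4]
C^⊗3:
  [-2, 7, 5]
  [-19, -2, -12]
  [-17, 0, -2]
C^⊗4:
  [-8, 9, 7]
  [-17, -8, -10]
  [-15, 2, -8]
Key observation: the optimum is the walk 0->2->1->0->2, with weight 9 + 4 + (-15) + 9 = 7.
Optimal value attained by: walk 0->2->1->0->2.
Answer: (C^⊗4)[0][2] = 7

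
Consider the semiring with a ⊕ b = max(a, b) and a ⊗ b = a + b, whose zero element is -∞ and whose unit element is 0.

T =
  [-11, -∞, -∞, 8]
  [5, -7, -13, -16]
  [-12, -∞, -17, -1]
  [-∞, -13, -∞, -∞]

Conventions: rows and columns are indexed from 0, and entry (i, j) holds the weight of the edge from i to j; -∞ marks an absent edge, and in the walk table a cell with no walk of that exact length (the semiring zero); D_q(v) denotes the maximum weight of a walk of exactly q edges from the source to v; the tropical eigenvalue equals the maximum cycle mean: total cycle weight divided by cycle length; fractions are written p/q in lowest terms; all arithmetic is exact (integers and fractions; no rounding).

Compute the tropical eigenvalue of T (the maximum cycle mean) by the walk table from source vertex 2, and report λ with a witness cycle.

q=0: [-∞, -∞, 0, -∞]
q=1: [-12, -∞, -17, -1]
q=2: [-23, -14, -34, -4]
q=3: [-9, -17, -27, -15]
q=4: [-12, -24, -30, -1]
Optimal cycle mean attained by: cycle 0->3->1->0, total 8 + (-13) + 5, length 3.
Answer: λ = 0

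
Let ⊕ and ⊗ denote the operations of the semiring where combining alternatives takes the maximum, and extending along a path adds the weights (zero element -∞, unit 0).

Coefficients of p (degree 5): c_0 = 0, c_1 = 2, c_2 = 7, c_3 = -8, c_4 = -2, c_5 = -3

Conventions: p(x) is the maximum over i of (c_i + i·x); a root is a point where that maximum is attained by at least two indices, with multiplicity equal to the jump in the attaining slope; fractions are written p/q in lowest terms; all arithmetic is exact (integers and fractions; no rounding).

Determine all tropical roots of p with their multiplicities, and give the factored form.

hull edge (i=0, c=0) to (i=2, c=7): slope 7/2, span 2
hull edge (i=2, c=7) to (i=5, c=-3): slope -10/3, span 3
Factored form: p(x) = -3 ⊗ (x ⊕ (-7/2)) ⊗ (x ⊕ (-7/2)) ⊗ (x ⊕ 10/3) ⊗ (x ⊕ 10/3) ⊗ (x ⊕ 10/3)
Answer: roots = -7/2 (mult 2), 10/3 (mult 3)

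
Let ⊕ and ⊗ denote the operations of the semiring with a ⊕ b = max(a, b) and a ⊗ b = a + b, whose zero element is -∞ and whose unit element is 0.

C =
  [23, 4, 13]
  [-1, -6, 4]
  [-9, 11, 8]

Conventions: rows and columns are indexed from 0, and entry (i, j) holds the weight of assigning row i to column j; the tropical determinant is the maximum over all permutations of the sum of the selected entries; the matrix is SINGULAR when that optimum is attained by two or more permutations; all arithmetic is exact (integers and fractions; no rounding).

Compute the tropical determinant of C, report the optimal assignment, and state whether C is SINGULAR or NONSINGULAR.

σ = (0, 1, 2): 23 + (-6) + 8 = 25
σ = (0, 2, 1): 23 + 4 + 11 = 38
σ = (1, 0, 2): 4 + (-1) + 8 = 11
σ = (1, 2, 0): 4 + 4 + (-9) = -1
σ = (2, 0, 1): 13 + (-1) + 11 = 23
σ = (2, 1, 0): 13 + (-6) + (-9) = -2
Optimal value attained by: σ = (0, 2, 1).
Answer: det⊕(C) = 38; verdict: NONSINGULAR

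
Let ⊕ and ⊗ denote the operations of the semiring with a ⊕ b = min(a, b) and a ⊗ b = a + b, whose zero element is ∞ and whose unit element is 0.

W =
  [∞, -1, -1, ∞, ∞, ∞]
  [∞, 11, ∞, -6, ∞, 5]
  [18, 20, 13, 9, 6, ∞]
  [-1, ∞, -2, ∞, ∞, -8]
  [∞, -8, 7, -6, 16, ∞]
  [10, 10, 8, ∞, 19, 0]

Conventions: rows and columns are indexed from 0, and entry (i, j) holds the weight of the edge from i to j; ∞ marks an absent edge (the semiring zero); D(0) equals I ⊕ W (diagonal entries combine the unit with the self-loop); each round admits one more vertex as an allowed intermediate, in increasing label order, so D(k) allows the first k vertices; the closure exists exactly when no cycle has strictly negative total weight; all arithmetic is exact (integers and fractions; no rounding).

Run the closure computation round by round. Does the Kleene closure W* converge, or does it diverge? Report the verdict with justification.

D(0):
  [0, -1, -1, ∞, ∞, ∞]
  [∞, 0, ∞, -6, ∞, 5]
  [18, 20, 0, 9, 6, ∞]
  [-1, ∞, -2, 0, ∞, -8]
  [∞, -8, 7, -6, 0, ∞]
  [10, 10, 8, ∞, 19, 0]
D(1):
  [0, -1, -1, ∞, ∞, ∞]
  [∞, 0, ∞, -6, ∞, 5]
  [18, 17, 0, 9, 6, ∞]
  [-1, -2, -2, 0, ∞, -8]
  [∞, -8, 7, -6, 0, ∞]
  [10, 9, 8, ∞, 19, 0]
Detection: at round 2, diagonal entry (3, 3) turns strictly negative.
Key observation: the cycle 3->0->1->3 has total weight (-1) + (-1) + (-6), which is strictly negative.
Answer: DIVERGES — negative cycle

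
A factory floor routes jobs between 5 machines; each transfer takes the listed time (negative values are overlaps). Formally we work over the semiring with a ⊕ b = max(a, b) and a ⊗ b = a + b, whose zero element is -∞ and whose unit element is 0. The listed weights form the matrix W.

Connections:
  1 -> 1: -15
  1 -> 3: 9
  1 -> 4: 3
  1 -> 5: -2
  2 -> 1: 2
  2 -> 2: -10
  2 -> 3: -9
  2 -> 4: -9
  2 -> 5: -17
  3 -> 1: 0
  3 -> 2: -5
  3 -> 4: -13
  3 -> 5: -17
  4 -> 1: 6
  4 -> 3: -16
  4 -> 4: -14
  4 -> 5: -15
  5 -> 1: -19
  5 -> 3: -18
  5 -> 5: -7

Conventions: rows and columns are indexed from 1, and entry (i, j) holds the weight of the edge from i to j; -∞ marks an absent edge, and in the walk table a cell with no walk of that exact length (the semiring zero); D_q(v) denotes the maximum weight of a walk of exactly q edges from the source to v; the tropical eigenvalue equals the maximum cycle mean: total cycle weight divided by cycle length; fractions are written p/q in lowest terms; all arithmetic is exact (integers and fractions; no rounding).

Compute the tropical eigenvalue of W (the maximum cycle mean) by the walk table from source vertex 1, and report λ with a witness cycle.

q=0: [0, -∞, -∞, -∞, -∞]
q=1: [-15, -∞, 9, 3, -2]
q=2: [9, 4, -6, -4, -8]
q=3: [6, -6, 18, 12, 7]
q=4: [18, 13, 15, 9, 4]
q=5: [15, 10, 27, 21, 16]
Optimal cycle mean attained by: cycle 1->3->1, total 9 + 0, length 2.
Answer: λ = 9/2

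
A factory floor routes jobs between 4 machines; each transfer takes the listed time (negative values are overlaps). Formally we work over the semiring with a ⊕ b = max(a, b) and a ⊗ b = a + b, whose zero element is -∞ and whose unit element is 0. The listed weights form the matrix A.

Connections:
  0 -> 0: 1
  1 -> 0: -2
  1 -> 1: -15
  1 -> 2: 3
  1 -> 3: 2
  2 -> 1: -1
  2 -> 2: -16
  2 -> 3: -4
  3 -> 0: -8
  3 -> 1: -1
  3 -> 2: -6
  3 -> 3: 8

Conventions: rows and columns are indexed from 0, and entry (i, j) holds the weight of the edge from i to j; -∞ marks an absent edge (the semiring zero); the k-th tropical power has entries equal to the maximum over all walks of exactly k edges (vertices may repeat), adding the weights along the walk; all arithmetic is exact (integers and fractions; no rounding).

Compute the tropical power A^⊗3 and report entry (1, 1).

A^⊗2:
  [2, -∞, -∞, -∞]
  [-1, 2, -4, 10]
  [-3, -5, 2, 4]
  [0, 7, 2, 16]
A^⊗3:
  [3, -∞, -∞, -∞]
  [2, 9, 5, 18]
  [-2, 3, -2, 12]
  [8, 15, 10, 24]
Key observation: the optimum is the walk 1->3->3->1, with weight 2 + 8 + (-1) = 9.
Optimal value attained by: walk 1->3->3->1.
Answer: (A^⊗3)[1][1] = 9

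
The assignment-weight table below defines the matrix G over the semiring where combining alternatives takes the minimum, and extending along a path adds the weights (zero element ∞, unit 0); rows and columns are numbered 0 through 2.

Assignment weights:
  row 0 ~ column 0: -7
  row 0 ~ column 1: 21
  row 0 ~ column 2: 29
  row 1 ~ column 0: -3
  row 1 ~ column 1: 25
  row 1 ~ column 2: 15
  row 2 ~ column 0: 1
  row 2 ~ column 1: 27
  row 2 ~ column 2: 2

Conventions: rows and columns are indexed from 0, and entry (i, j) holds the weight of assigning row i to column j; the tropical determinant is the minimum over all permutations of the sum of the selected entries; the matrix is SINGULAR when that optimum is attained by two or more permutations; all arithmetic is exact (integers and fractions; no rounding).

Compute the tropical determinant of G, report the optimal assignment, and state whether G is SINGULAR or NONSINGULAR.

σ = (0, 1, 2): (-7) + 25 + 2 = 20
σ = (0, 2, 1): (-7) + 15 + 27 = 35
σ = (1, 0, 2): 21 + (-3) + 2 = 20
σ = (1, 2, 0): 21 + 15 + 1 = 37
σ = (2, 0, 1): 29 + (-3) + 27 = 53
σ = (2, 1, 0): 29 + 25 + 1 = 55
Optimal value attained by: σ = (0, 1, 2).
Answer: det⊕(G) = 20; verdict: SINGULAR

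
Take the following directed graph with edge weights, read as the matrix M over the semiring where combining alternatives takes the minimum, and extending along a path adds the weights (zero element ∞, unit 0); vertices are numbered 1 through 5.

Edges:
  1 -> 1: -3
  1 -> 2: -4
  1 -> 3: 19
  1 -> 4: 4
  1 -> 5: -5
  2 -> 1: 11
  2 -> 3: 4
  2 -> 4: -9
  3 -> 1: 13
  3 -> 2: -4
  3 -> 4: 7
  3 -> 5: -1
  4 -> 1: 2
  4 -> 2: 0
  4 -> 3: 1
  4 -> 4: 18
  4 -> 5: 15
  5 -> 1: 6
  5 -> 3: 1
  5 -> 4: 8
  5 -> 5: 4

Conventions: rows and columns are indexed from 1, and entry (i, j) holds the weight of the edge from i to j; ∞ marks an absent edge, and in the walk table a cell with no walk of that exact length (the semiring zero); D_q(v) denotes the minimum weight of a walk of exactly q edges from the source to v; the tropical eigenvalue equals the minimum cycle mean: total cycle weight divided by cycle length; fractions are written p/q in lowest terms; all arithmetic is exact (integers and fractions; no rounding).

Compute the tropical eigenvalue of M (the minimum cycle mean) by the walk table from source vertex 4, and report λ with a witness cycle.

q=0: [∞, ∞, ∞, 0, ∞]
q=1: [2, 0, 1, 18, 15]
q=2: [-1, -3, 4, -9, -3]
q=3: [-7, -9, -8, -12, -6]
q=4: [-10, -12, -11, -18, -12]
q=5: [-16, -18, -17, -21, -15]
Optimal cycle mean attained by: cycle 2->4->2, total (-9) + 0, length 2.
Answer: λ = -9/2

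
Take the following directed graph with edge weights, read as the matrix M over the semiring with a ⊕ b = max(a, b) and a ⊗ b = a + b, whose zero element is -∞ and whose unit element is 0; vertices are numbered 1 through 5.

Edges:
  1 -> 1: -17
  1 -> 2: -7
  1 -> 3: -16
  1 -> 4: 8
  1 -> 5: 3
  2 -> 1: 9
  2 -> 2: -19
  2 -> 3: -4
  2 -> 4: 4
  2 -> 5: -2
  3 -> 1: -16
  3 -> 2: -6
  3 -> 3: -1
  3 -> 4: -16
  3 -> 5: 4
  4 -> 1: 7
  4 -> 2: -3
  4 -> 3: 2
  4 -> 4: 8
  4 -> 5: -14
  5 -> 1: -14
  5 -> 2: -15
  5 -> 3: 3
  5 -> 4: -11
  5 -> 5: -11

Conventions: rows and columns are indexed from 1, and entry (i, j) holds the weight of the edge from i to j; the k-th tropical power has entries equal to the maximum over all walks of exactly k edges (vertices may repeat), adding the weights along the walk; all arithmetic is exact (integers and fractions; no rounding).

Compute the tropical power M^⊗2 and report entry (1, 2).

M^⊗2:
  [15, 5, 10, 16, -6]
  [11, 2, 6, 17, 12]
  [3, -7, 7, -2, 3]
  [15, 5, 10, 16, 10]
  [-4, -3, 2, -3, 7]
Key observation: the optimum is the walk 1->4->2, with weight 8 + (-3) = 5.
Optimal value attained by: walk 1->4->2.
Answer: (M^⊗2)[1][2] = 5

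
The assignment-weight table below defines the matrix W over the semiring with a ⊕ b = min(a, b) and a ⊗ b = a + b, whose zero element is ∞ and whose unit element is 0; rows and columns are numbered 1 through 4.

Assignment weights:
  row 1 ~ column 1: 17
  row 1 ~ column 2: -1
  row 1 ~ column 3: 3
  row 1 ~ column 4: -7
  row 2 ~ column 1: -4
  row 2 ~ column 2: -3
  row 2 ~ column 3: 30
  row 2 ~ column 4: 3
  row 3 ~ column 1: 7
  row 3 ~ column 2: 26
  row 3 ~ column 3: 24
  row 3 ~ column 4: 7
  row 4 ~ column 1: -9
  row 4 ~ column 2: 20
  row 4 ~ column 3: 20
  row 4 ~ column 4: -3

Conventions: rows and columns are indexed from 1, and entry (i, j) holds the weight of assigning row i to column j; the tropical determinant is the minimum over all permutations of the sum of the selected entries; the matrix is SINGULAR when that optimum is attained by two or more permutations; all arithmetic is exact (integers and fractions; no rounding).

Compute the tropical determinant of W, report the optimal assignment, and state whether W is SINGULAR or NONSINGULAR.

σ = (1, 2, 3, 4): 17 + (-3) + 24 + (-3) = 35
σ = (1, 2, 4, 3): 17 + (-3) + 7 + 20 = 41
σ = (1, 3, 2, 4): 17 + 30 + 26 + (-3) = 70
σ = (1, 3, 4, 2): 17 + 30 + 7 + 20 = 74
σ = (1, 4, 2, 3): 17 + 3 + 26 + 20 = 66
σ = (1, 4, 3, 2): 17 + 3 + 24 + 20 = 64
σ = (2, 1, 3, 4): (-1) + (-4) + 24 + (-3) = 16
σ = (2, 1, 4, 3): (-1) + (-4) + 7 + 20 = 22
σ = (2, 3, 1, 4): (-1) + 30 + 7 + (-3) = 33
σ = (2, 3, 4, 1): (-1) + 30 + 7 + (-9) = 27
σ = (2, 4, 1, 3): (-1) + 3 + 7 + 20 = 29
σ = (2, 4, 3, 1): (-1) + 3 + 24 + (-9) = 17
σ = (3, 1, 2, 4): 3 + (-4) + 26 + (-3) = 22
σ = (3, 1, 4, 2): 3 + (-4) + 7 + 20 = 26
σ = (3, 2, 1, 4): 3 + (-3) + 7 + (-3) = 4
σ = (3, 2, 4, 1): 3 + (-3) + 7 + (-9) = -2
σ = (3, 4, 1, 2): 3 + 3 + 7 + 20 = 33
σ = (3, 4, 2, 1): 3 + 3 + 26 + (-9) = 23
σ = (4, 1, 2, 3): (-7) + (-4) + 26 + 20 = 35
σ = (4, 1, 3, 2): (-7) + (-4) + 24 + 20 = 33
σ = (4, 2, 1, 3): (-7) + (-3) + 7 + 20 = 17
σ = (4, 2, 3, 1): (-7) + (-3) + 24 + (-9) = 5
σ = (4, 3, 1, 2): (-7) + 30 + 7 + 20 = 50
σ = (4, 3, 2, 1): (-7) + 30 + 26 + (-9) = 40
Optimal value attained by: σ = (3, 2, 4, 1).
Answer: det⊕(W) = -2; verdict: NONSINGULAR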